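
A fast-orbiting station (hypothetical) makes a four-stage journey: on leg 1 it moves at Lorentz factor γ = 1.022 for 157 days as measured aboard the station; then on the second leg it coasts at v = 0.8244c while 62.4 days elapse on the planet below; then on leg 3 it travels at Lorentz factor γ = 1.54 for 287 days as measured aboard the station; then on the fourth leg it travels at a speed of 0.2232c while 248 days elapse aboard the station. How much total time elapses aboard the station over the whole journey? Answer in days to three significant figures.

Leg 1: 157 days is already measured aboard the station.
Leg 2: γ = 1/√(1 − 0.8244²) = 1/√0.3204 = 1.767; τ_2 = 62.4/1.767 = 35.32 days.
Leg 3: 287 days is already measured aboard the station.
Leg 4: 248 days is already measured aboard the station.
Total: 157.0 + 35.32 + 287.0 + 248.0 days.

τ = 727 days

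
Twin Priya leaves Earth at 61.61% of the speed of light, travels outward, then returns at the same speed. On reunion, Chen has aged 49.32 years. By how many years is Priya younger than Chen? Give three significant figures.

β = 0.6161; γ = 1/√(1 − 0.6161²) = 1/√0.6204 = 1.270
Priya's elapsed proper time: τ = 49.32/1.270 = 38.85 years.
Age gap = Δt − τ = 49.32 − 38.85 years.

Δt − τ = 10.5 years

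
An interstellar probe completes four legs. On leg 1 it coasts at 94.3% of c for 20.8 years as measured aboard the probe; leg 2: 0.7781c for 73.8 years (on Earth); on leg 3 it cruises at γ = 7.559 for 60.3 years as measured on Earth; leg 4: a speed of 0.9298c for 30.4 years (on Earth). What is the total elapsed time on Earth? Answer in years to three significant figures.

Leg 1: β = 0.943; γ = 1/√(1 − 0.943²) = 1/√0.1108 = 3.005; Δt_1 = 3.005 × 20.8 = 62.50 years.
Leg 2: 73.8 years is already measured on Earth.
Leg 3: 60.3 years is already measured on Earth.
Leg 4: 30.4 years is already measured on Earth.
Total: 62.50 + 73.80 + 60.30 + 30.40 years.

Δt = 227 years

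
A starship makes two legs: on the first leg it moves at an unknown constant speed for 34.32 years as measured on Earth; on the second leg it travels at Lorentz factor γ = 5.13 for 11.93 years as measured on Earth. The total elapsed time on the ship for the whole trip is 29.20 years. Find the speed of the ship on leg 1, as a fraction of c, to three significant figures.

Leg 1: speed unknown; τ_1 = 34.32/γ_1.
Leg 2: γ = 5.13; τ_2 = 11.93/5.130 = 2.326 years.
Total proper time: τ_1 + 2.326 = 29.20, so τ_1 = 29.20 − 2.326 = 26.87 years.
γ_1 = 34.32/26.87 = 1.277; β = √(1 − 1/γ²) = √0.3868.

β = 0.622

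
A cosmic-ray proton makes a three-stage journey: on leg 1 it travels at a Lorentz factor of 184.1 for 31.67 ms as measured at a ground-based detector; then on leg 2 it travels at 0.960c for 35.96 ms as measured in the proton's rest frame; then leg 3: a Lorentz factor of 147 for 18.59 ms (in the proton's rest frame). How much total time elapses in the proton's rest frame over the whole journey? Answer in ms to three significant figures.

τ = 54.7 ms

Leg 1: γ = 184.1; τ_1 = 31.67/184.1 = 0.1720 ms.
Leg 2: 35.96 ms is already measured in the proton's rest frame.
Leg 3: 18.59 ms is already measured in the proton's rest frame.
Total: 0.1720 + 35.96 + 18.59 ms.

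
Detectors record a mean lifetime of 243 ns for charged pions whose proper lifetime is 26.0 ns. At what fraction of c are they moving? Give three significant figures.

γ = Δt/τ₀ = 243/26.0 = 9.346
β = √(1 − 1/γ²) = √(1 − 0.01145) = √0.9886

v = 0.994c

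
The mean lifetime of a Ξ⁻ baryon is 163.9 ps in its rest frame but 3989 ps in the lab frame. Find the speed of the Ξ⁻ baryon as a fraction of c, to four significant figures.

γ = Δt/τ₀ = 3989/163.9 = 24.34
β = √(1 − 1/γ²) = √(1 − 0.001688) = √0.9983

v = 0.9992c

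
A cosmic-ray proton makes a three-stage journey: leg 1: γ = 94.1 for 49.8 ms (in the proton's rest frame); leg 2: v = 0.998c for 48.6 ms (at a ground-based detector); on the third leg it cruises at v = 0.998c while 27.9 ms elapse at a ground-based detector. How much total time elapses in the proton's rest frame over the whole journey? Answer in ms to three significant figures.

τ = 54.6 ms

Leg 1: 49.8 ms is already measured in the proton's rest frame.
Leg 2: γ = 1/√(1 − 0.998²) = 1/√0.003996 = 15.82; τ_2 = 48.6/15.82 = 3.072 ms.
Leg 3: γ = 1/√(1 − 0.998²) = 1/√0.003996 = 15.82; τ_3 = 27.9/15.82 = 1.764 ms.
Total: 49.80 + 3.072 + 1.764 ms.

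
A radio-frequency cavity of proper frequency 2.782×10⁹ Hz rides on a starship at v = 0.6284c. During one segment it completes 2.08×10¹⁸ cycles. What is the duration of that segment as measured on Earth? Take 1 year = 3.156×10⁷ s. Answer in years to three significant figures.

Δt = 30.5 years

γ = 1/√(1 − 0.6284²) = 1/√0.6051 = 1.286
Proper time for N cycles: τ = N/f = 2.08×10¹⁸/(2.782×10⁹) = 7.477×10⁸ s = 23.69 years.
Lab-frame duration Δt = γτ = 1.286 × 23.69 = 30.45 years.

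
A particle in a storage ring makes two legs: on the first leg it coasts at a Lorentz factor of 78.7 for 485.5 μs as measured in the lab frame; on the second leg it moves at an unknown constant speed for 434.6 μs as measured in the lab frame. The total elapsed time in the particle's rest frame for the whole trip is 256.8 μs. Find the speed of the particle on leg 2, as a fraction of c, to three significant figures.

β = 0.817

Leg 1: γ = 78.7; τ_1 = 485.5/78.70 = 6.169 μs.
Leg 2: speed unknown; τ_2 = 434.6/γ_2.
Total proper time: 6.169 + τ_2 = 256.8, so τ_2 = 256.8 − 6.169 = 250.6 μs.
γ_2 = 434.6/250.6 = 1.734; β = √(1 − 1/γ²) = √0.6674.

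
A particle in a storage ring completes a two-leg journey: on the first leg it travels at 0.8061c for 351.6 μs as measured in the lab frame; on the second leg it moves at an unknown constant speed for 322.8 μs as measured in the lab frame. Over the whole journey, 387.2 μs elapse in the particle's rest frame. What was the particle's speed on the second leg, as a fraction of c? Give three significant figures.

β = 0.832

Leg 1: γ = 1/√(1 − 0.8061²) = 1/√0.3502 = 1.690; τ_1 = 351.6/1.690 = 208.1 μs.
Leg 2: speed unknown; τ_2 = 322.8/γ_2.
Total proper time: 208.1 + τ_2 = 387.2, so τ_2 = 387.2 − 208.1 = 179.1 μs.
γ_2 = 322.8/179.1 = 1.802; β = √(1 − 1/γ²) = √0.6921.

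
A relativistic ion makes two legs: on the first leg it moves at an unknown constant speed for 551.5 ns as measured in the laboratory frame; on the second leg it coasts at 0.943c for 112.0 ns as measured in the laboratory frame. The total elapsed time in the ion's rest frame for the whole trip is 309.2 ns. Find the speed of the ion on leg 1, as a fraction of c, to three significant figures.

β = 0.870

Leg 1: speed unknown; τ_1 = 551.5/γ_1.
Leg 2: γ = 1/√(1 − 0.943²) = 1/√0.1108 = 3.005; τ_2 = 112.0/3.005 = 37.27 ns.
Total proper time: τ_1 + 37.27 = 309.2, so τ_1 = 309.2 − 37.27 = 271.9 ns.
γ_1 = 551.5/271.9 = 2.028; β = √(1 − 1/γ²) = √0.7569.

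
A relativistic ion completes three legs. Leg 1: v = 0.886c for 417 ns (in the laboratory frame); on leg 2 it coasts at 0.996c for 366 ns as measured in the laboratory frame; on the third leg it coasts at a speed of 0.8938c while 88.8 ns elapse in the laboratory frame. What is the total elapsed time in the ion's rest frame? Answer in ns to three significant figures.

Leg 1: γ = 1/√(1 − 0.886²) = 1/√0.2150 = 2.157; τ_1 = 417/2.157 = 193.4 ns.
Leg 2: γ = 1/√(1 − 0.996²) = 1/√0.007984 = 11.19; τ_2 = 366/11.19 = 32.70 ns.
Leg 3: γ = 1/√(1 − 0.8938²) = 1/√0.2011 = 2.230; τ_3 = 88.8/2.230 = 39.82 ns.
Total: 193.4 + 32.70 + 39.82 ns.

τ = 266 ns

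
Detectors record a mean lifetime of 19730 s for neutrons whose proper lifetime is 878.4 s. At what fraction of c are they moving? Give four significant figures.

β = 0.9990

γ = Δt/τ₀ = 19730/878.4 = 22.46
β = √(1 − 1/γ²) = √(1 − 0.001982) = √0.9980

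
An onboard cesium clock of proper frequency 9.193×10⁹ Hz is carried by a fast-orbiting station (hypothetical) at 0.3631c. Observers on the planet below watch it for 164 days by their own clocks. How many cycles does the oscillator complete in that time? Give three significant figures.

N = 1.21×10¹⁷

γ = 1/√(1 − 0.3631²) = 1/√0.8682 = 1.073
During 164 days of lab time, the oscillator's proper time advances by τ = Δt/γ = 164/1.073 = 152.8 days = 1.320×10⁷ s.
N = f × τ = 9.193×10⁹ × 1.320×10⁷ = 1.214×10¹⁷.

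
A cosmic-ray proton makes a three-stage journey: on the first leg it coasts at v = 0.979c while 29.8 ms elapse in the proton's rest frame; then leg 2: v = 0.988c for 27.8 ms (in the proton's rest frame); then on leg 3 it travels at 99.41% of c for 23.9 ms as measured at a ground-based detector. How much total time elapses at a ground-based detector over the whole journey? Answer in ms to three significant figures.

Δt = 350 ms

Leg 1: γ = 1/√(1 − 0.979²) = 1/√0.04156 = 4.905; Δt_1 = 4.905 × 29.8 = 146.2 ms.
Leg 2: γ = 1/√(1 − 0.988²) = 1/√0.02386 = 6.474; Δt_2 = 6.474 × 27.8 = 180.0 ms.
Leg 3: 23.9 ms is already measured at a ground-based detector.
Total: 146.2 + 180.0 + 23.90 ms.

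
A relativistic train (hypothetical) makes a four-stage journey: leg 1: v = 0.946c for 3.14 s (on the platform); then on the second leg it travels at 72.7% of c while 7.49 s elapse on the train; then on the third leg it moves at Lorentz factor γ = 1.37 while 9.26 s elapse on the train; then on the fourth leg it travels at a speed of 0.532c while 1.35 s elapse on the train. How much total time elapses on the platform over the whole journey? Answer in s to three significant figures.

Δt = 28.3 s

Leg 1: 3.14 s is already measured on the platform.
Leg 2: β = 0.727; γ = 1/√(1 − 0.727²) = 1/√0.4715 = 1.456; Δt_2 = 1.456 × 7.49 = 10.91 s.
Leg 3: γ = 1.37; Δt_3 = 1.370 × 9.26 = 12.69 s.
Leg 4: γ = 1/√(1 − 0.532²) = 1/√0.7170 = 1.181; Δt_4 = 1.181 × 1.35 = 1.594 s.
Total: 3.140 + 10.91 + 12.69 + 1.594 s.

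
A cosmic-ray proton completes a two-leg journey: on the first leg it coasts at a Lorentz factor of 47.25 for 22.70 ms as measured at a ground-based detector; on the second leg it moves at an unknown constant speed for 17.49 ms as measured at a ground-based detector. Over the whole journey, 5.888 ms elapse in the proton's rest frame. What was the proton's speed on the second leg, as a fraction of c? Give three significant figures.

β = 0.951

Leg 1: γ = 47.25; τ_1 = 22.70/47.25 = 0.4804 ms.
Leg 2: speed unknown; τ_2 = 17.49/γ_2.
Total proper time: 0.4804 + τ_2 = 5.888, so τ_2 = 5.888 − 0.4804 = 5.408 ms.
γ_2 = 17.49/5.408 = 3.234; β = √(1 − 1/γ²) = √0.9044.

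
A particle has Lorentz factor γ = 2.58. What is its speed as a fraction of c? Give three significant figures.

β = √(1 − 1/γ²) = √(1 − 1/2.58²) = √(1 − 0.1502) = √0.8498

β = 0.922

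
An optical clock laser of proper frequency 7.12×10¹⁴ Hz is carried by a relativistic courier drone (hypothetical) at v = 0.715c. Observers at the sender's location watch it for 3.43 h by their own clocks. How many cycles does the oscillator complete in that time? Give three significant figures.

N = 6.15×10¹⁸

γ = 1/√(1 − 0.715²) = 1/√0.4888 = 1.430
During 3.43 h of lab time, the oscillator's proper time advances by τ = Δt/γ = 3.43/1.430 = 2.398 h = 8.633×10³ s.
N = f × τ = 7.12×10¹⁴ × 8.633×10³ = 6.147×10¹⁸.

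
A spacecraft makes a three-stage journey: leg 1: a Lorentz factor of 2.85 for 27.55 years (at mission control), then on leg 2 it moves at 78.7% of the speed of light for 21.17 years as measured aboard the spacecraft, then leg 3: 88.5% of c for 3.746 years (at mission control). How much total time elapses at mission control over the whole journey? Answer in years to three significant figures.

Leg 1: 27.55 years is already measured at mission control.
Leg 2: β = 0.787; γ = 1/√(1 − 0.787²) = 1/√0.3806 = 1.621; Δt_2 = 1.621 × 21.17 = 34.31 years.
Leg 3: 3.746 years is already measured at mission control.
Total: 27.55 + 34.31 + 3.746 years.

Δt = 65.6 years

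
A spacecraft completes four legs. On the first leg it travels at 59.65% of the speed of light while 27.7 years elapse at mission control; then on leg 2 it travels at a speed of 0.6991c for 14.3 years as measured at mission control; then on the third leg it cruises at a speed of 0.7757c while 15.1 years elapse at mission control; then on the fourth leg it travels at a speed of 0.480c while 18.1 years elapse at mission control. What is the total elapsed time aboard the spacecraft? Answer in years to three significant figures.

τ = 57.9 years

Leg 1: β = 0.5965; γ = 1/√(1 − 0.5965²) = 1/√0.6442 = 1.246; τ_1 = 27.7/1.246 = 22.23 years.
Leg 2: γ = 1/√(1 − 0.6991²) = 1/√0.5113 = 1.399; τ_2 = 14.3/1.399 = 10.22 years.
Leg 3: γ = 1/√(1 − 0.7757²) = 1/√0.3983 = 1.585; τ_3 = 15.1/1.585 = 9.530 years.
Leg 4: γ = 1/√(1 − 0.480²) = 1/√0.7696 = 1.140; τ_4 = 18.1/1.140 = 15.88 years.
Total: 22.23 + 10.22 + 9.530 + 15.88 years.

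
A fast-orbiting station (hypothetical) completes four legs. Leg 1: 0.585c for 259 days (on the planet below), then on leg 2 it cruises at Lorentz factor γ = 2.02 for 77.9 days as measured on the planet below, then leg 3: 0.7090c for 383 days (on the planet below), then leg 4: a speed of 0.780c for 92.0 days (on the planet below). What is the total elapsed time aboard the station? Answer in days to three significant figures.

τ = 576 days

Leg 1: γ = 1/√(1 − 0.585²) = 1/√0.6578 = 1.233; τ_1 = 259/1.233 = 210.1 days.
Leg 2: γ = 2.02; τ_2 = 77.9/2.020 = 38.56 days.
Leg 3: γ = 1/√(1 − 0.7090²) = 1/√0.4973 = 1.418; τ_3 = 383/1.418 = 270.1 days.
Leg 4: γ = 1/√(1 − 0.780²) = 1/√0.3916 = 1.598; τ_4 = 92.0/1.598 = 57.57 days.
Total: 210.1 + 38.56 + 270.1 + 57.57 days.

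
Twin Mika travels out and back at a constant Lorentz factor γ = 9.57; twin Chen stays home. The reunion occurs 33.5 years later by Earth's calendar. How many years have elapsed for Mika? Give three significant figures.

γ = 9.57
Mika's clock measures proper time along the trip: τ = Δt/γ = 33.5/9.570 years.

τ = 3.50 years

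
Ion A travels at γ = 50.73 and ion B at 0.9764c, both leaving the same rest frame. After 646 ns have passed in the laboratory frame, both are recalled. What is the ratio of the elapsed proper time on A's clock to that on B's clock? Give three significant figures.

τ_A/τ_B = 0.0913

A: γ = 50.73. B: γ = 1/√(1 − 0.9764²) = 1/√0.04664 = 4.630.
τ_A/τ_B = γ_B/γ_A = 4.630/50.73 = 0.09127, so τ_A/τ_B = 0.09127.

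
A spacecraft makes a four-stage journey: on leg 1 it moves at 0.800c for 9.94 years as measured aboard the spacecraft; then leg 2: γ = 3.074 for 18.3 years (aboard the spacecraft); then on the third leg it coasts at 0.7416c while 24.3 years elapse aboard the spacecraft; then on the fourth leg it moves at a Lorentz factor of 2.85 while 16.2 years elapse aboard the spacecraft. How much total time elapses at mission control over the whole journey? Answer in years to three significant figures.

Δt = 155 years

Leg 1: γ = 1/√(1 − 0.800²) = 5/3 ≈ 1.667; Δt_1 = 1.667 × 9.94 = 16.57 years.
Leg 2: γ = 3.074; Δt_2 = 3.074 × 18.3 = 56.25 years.
Leg 3: γ = 1/√(1 − 0.7416²) = 1/√0.4500 = 1.491; Δt_3 = 1.491 × 24.3 = 36.22 years.
Leg 4: γ = 2.85; Δt_4 = 2.850 × 16.2 = 46.17 years.
Total: 16.57 + 56.25 + 36.22 + 46.17 years.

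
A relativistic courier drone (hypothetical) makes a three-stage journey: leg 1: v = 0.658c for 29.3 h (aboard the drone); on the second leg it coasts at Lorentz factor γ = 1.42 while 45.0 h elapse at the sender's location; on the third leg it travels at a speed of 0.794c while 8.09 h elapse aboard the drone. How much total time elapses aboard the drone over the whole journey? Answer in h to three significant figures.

Leg 1: 29.3 h is already measured aboard the drone.
Leg 2: γ = 1.42; τ_2 = 45.0/1.420 = 31.69 h.
Leg 3: 8.09 h is already measured aboard the drone.
Total: 29.30 + 31.69 + 8.090 h.

τ = 69.1 h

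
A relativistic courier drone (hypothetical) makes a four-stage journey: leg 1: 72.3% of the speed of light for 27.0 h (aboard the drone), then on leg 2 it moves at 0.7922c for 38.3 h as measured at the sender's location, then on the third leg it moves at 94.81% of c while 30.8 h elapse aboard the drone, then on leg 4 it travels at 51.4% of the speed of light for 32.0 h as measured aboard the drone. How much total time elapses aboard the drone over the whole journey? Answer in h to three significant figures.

τ = 113 h

Leg 1: 27.0 h is already measured aboard the drone.
Leg 2: γ = 1/√(1 − 0.7922²) = 1/√0.3724 = 1.639; τ_2 = 38.3/1.639 = 23.37 h.
Leg 3: 30.8 h is already measured aboard the drone.
Leg 4: 32.0 h is already measured aboard the drone.
Total: 27.00 + 23.37 + 30.80 + 32.00 h.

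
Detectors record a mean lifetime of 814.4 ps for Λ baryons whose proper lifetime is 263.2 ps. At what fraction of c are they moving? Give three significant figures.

γ = Δt/τ₀ = 814.4/263.2 = 3.094
β = √(1 − 1/γ²) = √(1 − 0.1044) = √0.8956

β = 0.946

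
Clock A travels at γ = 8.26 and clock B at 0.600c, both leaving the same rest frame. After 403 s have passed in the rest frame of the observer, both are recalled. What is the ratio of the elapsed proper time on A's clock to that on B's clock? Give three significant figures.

τ_A/τ_B = 0.151

A: γ = 8.26. B: γ = 1/√(1 − 0.600²) = 5/4 = 1.250.
τ_A/τ_B = γ_B/γ_A = 1.250/8.260 = 0.1513, so τ_A/τ_B = 0.1513.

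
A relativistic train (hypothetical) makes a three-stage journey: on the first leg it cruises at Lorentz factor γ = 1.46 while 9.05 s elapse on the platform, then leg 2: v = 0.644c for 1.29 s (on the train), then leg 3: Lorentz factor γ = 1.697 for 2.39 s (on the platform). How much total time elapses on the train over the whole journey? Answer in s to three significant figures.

Leg 1: γ = 1.46; τ_1 = 9.05/1.460 = 6.199 s.
Leg 2: 1.29 s is already measured on the train.
Leg 3: γ = 1.697; τ_3 = 2.39/1.697 = 1.408 s.
Total: 6.199 + 1.290 + 1.408 s.

τ = 8.90 s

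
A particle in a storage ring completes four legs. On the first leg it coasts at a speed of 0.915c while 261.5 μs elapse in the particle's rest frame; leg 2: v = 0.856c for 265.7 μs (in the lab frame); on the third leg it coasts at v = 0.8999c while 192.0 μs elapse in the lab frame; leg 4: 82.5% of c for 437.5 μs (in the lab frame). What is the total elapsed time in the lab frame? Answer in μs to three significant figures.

Δt = 1540 μs

Leg 1: γ = 1/√(1 − 0.915²) = 1/√0.1628 = 2.479; Δt_1 = 2.479 × 261.5 = 648.2 μs.
Leg 2: 265.7 μs is already measured in the lab frame.
Leg 3: 192.0 μs is already measured in the lab frame.
Leg 4: 437.5 μs is already measured in the lab frame.
Total: 648.2 + 265.7 + 192.0 + 437.5 μs.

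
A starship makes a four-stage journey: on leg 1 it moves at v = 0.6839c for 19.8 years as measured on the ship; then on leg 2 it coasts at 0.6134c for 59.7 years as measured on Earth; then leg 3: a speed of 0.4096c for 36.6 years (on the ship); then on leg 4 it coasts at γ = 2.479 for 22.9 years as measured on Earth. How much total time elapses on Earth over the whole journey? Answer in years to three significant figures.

Δt = 150 years

Leg 1: γ = 1/√(1 − 0.6839²) = 1/√0.5323 = 1.371; Δt_1 = 1.371 × 19.8 = 27.14 years.
Leg 2: 59.7 years is already measured on Earth.
Leg 3: γ = 1/√(1 − 0.4096²) = 1/√0.8322 = 1.096; Δt_3 = 1.096 × 36.6 = 40.12 years.
Leg 4: 22.9 years is already measured on Earth.
Total: 27.14 + 59.70 + 40.12 + 22.90 years.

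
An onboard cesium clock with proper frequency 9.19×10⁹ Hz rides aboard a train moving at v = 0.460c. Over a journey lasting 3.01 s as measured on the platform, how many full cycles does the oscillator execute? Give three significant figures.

N = 2.46×10¹⁰

γ = 1/√(1 − 0.460²) = 1/√0.7884 = 1.126
The oscillator's own cycle count is N = f × τ where τ is the proper time on the train. τ = Δt/γ = 3.01/1.126 = 2.673 s = 2.673×10⁰ s.
N = 9.19×10⁹ × 2.673×10⁰ = 2.456×10¹⁰.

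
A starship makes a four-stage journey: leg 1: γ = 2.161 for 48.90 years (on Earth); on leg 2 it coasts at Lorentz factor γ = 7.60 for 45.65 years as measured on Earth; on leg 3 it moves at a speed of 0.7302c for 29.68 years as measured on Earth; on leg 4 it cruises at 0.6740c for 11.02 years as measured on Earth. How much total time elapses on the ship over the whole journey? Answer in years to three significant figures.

Leg 1: γ = 2.161; τ_1 = 48.90/2.161 = 22.63 years.
Leg 2: γ = 7.60; τ_2 = 45.65/7.600 = 6.007 years.
Leg 3: γ = 1/√(1 − 0.7302²) = 1/√0.4668 = 1.464; τ_3 = 29.68/1.464 = 20.28 years.
Leg 4: γ = 1/√(1 − 0.6740²) = 1/√0.5457 = 1.354; τ_4 = 11.02/1.354 = 8.141 years.
Total: 22.63 + 6.007 + 20.28 + 8.141 years.

τ = 57.1 years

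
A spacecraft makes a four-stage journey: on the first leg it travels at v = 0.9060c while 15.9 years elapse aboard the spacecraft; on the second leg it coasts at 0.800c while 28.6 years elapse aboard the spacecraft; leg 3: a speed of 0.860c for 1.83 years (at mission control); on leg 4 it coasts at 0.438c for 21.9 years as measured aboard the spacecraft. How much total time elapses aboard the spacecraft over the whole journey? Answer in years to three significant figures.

τ = 67.3 years

Leg 1: 15.9 years is already measured aboard the spacecraft.
Leg 2: 28.6 years is already measured aboard the spacecraft.
Leg 3: γ = 1/√(1 − 0.860²) = 1/√0.2604 = 1.960; τ_3 = 1.83/1.960 = 0.9338 years.
Leg 4: 21.9 years is already measured aboard the spacecraft.
Total: 15.90 + 28.60 + 0.9338 + 21.90 years.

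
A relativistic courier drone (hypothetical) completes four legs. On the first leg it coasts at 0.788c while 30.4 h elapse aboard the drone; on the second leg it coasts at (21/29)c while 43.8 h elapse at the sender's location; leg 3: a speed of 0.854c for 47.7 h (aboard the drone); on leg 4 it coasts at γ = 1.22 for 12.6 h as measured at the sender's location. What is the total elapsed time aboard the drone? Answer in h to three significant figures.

Leg 1: 30.4 h is already measured aboard the drone.
Leg 2: γ = 1/√(1 − (21/29)²) = 29/20 = 1.450; τ_2 = 43.8/1.450 = 30.21 h.
Leg 3: 47.7 h is already measured aboard the drone.
Leg 4: γ = 1.22; τ_4 = 12.6/1.220 = 10.33 h.
Total: 30.40 + 30.21 + 47.70 + 10.33 h.

τ = 119 h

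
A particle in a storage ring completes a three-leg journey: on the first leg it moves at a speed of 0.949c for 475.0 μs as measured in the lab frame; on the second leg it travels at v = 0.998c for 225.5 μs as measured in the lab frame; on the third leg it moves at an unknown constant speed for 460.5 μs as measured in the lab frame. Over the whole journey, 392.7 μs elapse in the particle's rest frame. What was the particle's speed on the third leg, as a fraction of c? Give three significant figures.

Leg 1: γ = 1/√(1 − 0.949²) = 1/√0.09940 = 3.172; τ_1 = 475.0/3.172 = 149.8 μs.
Leg 2: γ = 1/√(1 − 0.998²) = 1/√0.003996 = 15.82; τ_2 = 225.5/15.82 = 14.25 μs.
Leg 3: speed unknown; τ_3 = 460.5/γ_3.
Total proper time: 149.8 + 14.25 + τ_3 = 392.7, so τ_3 = 392.7 − 164.0 = 228.7 μs.
γ_3 = 460.5/228.7 = 2.014; β = √(1 − 1/γ²) = √0.7534.

β = 0.868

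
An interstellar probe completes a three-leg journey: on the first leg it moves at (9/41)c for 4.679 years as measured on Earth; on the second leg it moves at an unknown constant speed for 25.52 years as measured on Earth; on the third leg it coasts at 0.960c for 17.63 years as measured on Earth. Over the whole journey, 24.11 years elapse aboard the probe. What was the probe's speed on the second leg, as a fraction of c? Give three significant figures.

β = 0.820

Leg 1: γ = 1/√(1 − (9/41)²) = 41/40 = 1.025; τ_1 = 4.679/1.025 = 4.565 years.
Leg 2: speed unknown; τ_2 = 25.52/γ_2.
Leg 3: γ = 1/√(1 − 0.960²) = 25/7 ≈ 3.571; τ_3 = 17.63/3.571 = 4.936 years.
Total proper time: 4.565 + τ_2 + 4.936 = 24.11, so τ_2 = 24.11 − 9.501 = 14.61 years.
γ_2 = 25.52/14.61 = 1.747; β = √(1 − 1/γ²) = √0.6723.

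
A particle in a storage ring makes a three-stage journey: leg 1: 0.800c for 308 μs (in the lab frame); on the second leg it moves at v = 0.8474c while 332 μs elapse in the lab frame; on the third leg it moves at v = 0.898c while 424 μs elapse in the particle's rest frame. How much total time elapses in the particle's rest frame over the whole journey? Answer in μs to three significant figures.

Leg 1: γ = 1/√(1 − 0.800²) = 5/3 ≈ 1.667; τ_1 = 308/1.667 = 184.8 μs.
Leg 2: γ = 1/√(1 − 0.8474²) = 1/√0.2819 = 1.883; τ_2 = 332/1.883 = 176.3 μs.
Leg 3: 424 μs is already measured in the particle's rest frame.
Total: 184.8 + 176.3 + 424.0 μs.

τ = 785 μs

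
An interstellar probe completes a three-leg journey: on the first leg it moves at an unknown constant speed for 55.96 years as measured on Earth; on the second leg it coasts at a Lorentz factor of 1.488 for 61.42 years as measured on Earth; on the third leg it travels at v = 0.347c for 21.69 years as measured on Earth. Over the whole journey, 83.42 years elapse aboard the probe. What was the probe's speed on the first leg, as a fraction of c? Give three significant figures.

Leg 1: speed unknown; τ_1 = 55.96/γ_1.
Leg 2: γ = 1.488; τ_2 = 61.42/1.488 = 41.28 years.
Leg 3: γ = 1/√(1 − 0.347²) = 1/√0.8796 = 1.066; τ_3 = 21.69/1.066 = 20.34 years.
Total proper time: τ_1 + 41.28 + 20.34 = 83.42, so τ_1 = 83.42 − 61.62 = 21.80 years.
γ_1 = 55.96/21.80 = 2.567; β = √(1 − 1/γ²) = √0.8482.

β = 0.921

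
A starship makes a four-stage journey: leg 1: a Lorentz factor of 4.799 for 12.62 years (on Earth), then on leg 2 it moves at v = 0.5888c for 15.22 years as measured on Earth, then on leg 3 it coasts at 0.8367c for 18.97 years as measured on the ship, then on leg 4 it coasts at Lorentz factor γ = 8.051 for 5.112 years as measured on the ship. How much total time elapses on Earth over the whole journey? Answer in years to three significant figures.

Δt = 104 years

Leg 1: 12.62 years is already measured on Earth.
Leg 2: 15.22 years is already measured on Earth.
Leg 3: γ = 1/√(1 − 0.8367²) = 1/√0.2999 = 1.826; Δt_3 = 1.826 × 18.97 = 34.64 years.
Leg 4: γ = 8.051; Δt_4 = 8.051 × 5.112 = 41.16 years.
Total: 12.62 + 15.22 + 34.64 + 41.16 years.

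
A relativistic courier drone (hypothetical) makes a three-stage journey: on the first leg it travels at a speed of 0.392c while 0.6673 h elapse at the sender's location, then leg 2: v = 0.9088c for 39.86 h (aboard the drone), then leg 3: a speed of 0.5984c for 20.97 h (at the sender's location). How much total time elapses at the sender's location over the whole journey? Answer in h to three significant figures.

Δt = 117 h

Leg 1: 0.6673 h is already measured at the sender's location.
Leg 2: γ = 1/√(1 − 0.9088²) = 1/√0.1741 = 2.397; Δt_2 = 2.397 × 39.86 = 95.53 h.
Leg 3: 20.97 h is already measured at the sender's location.
Total: 0.6673 + 95.53 + 20.97 h.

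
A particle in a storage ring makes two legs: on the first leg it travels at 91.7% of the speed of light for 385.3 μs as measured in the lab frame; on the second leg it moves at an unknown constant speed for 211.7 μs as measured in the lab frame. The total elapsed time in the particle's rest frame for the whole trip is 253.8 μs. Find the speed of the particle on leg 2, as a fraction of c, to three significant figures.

β = 0.881

Leg 1: β = 0.917; γ = 1/√(1 − 0.917²) = 1/√0.1591 = 2.507; τ_1 = 385.3/2.507 = 153.7 μs.
Leg 2: speed unknown; τ_2 = 211.7/γ_2.
Total proper time: 153.7 + τ_2 = 253.8, so τ_2 = 253.8 − 153.7 = 100.1 μs.
γ_2 = 211.7/100.1 = 2.115; β = √(1 − 1/γ²) = √0.7764.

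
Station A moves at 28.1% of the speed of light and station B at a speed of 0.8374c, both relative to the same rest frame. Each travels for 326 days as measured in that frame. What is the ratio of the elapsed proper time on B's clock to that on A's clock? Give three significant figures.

A: β = 0.281; γ = 1/√(1 − 0.281²) = 1/√0.9210 = 1.042. B: γ = 1/√(1 − 0.8374²) = 1/√0.2988 = 1.830.
τ_A/τ_B = γ_B/γ_A = 1.830/1.042 = 1.756, so τ_B/τ_A = 0.5695.

τ_B/τ_A = 0.570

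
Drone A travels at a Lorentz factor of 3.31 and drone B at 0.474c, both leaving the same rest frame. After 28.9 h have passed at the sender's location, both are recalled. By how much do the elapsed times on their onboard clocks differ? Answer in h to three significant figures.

A: γ = 3.31; τ_A = 28.9/3.310 = 8.731 h.
B: γ = 1/√(1 − 0.474²) = 1/√0.7753 = 1.136; τ_B = 28.9/1.136 = 25.45 h.

|τ_A − τ_B| = 16.7 h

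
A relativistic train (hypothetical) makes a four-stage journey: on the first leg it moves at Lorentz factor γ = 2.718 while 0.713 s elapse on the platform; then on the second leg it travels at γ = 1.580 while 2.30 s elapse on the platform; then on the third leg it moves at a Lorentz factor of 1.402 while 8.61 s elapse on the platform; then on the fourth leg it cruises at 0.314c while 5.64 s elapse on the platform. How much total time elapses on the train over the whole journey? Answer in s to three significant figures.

τ = 13.2 s

Leg 1: γ = 2.718; τ_1 = 0.713/2.718 = 0.2623 s.
Leg 2: γ = 1.580; τ_2 = 2.30/1.580 = 1.456 s.
Leg 3: γ = 1.402; τ_3 = 8.61/1.402 = 6.141 s.
Leg 4: γ = 1/√(1 − 0.314²) = 1/√0.9014 = 1.053; τ_4 = 5.64/1.053 = 5.355 s.
Total: 0.2623 + 1.456 + 6.141 + 5.355 s.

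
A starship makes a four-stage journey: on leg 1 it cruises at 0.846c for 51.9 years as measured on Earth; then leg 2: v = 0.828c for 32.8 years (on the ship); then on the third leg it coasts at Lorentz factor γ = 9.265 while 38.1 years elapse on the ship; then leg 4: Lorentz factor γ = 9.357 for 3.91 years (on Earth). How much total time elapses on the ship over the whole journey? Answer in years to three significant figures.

Leg 1: γ = 1/√(1 − 0.846²) = 1/√0.2843 = 1.876; τ_1 = 51.9/1.876 = 27.67 years.
Leg 2: 32.8 years is already measured on the ship.
Leg 3: 38.1 years is already measured on the ship.
Leg 4: γ = 9.357; τ_4 = 3.91/9.357 = 0.4179 years.
Total: 27.67 + 32.80 + 38.10 + 0.4179 years.

τ = 99.0 years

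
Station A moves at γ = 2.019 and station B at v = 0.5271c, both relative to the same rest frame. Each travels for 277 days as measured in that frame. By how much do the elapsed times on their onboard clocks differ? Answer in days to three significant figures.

A: γ = 2.019; τ_A = 277/2.019 = 137.2 days.
B: γ = 1/√(1 − 0.5271²) = 1/√0.7222 = 1.177; τ_B = 277/1.177 = 235.4 days.

|τ_A − τ_B| = 98.2 days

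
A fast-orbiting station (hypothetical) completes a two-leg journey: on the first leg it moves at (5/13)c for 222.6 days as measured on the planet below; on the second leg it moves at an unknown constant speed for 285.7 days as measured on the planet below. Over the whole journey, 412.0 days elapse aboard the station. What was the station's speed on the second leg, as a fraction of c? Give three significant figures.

β = 0.691

Leg 1: γ = 1/√(1 − (5/13)²) = 13/12 ≈ 1.083; τ_1 = 222.6/1.083 = 205.5 days.
Leg 2: speed unknown; τ_2 = 285.7/γ_2.
Total proper time: 205.5 + τ_2 = 412.0, so τ_2 = 412.0 − 205.5 = 206.5 days.
γ_2 = 285.7/206.5 = 1.383; β = √(1 − 1/γ²) = √0.4775.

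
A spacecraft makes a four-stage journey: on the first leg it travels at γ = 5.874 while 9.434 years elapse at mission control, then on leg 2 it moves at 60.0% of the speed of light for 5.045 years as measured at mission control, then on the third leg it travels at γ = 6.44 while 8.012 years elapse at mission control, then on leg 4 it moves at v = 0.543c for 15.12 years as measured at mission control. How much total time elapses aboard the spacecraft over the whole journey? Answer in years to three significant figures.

τ = 19.6 years

Leg 1: γ = 5.874; τ_1 = 9.434/5.874 = 1.606 years.
Leg 2: β = 0.600; γ = 1/√(1 − 0.600²) = 1/√0.6400 = 1.250; τ_2 = 5.045/1.250 = 4.036 years.
Leg 3: γ = 6.44; τ_3 = 8.012/6.440 = 1.244 years.
Leg 4: γ = 1/√(1 − 0.543²) = 1/√0.7052 = 1.191; τ_4 = 15.12/1.191 = 12.70 years.
Total: 1.606 + 4.036 + 1.244 + 12.70 years.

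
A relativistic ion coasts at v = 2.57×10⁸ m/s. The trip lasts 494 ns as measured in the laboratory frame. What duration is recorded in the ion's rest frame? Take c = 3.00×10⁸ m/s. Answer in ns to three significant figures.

τ = 255 ns

β = 2.57×10⁸/3.00×10⁸ = 0.8567; γ = 1/√(1 − 0.8567²) = 1.938
The interval measured in the laboratory frame is the dilated one; the clock in the ion's rest frame measures the proper time τ = Δt/γ = 494/1.938 ns.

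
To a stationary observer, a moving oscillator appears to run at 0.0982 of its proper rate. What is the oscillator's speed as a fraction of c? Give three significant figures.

β = 0.995

Rate ratio = 1/γ, so γ = 1/0.0982 = 10.18.
β = √(1 − 1/γ²) = √(1 − 0.0982²) = √0.9904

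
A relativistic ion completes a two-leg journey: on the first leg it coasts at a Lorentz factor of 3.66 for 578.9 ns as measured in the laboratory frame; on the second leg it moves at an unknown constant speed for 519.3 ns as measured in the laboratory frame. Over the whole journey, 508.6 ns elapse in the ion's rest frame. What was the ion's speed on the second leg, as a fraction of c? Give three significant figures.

β = 0.738

Leg 1: γ = 3.66; τ_1 = 578.9/3.660 = 158.2 ns.
Leg 2: speed unknown; τ_2 = 519.3/γ_2.
Total proper time: 158.2 + τ_2 = 508.6, so τ_2 = 508.6 − 158.2 = 350.4 ns.
γ_2 = 519.3/350.4 = 1.482; β = √(1 − 1/γ²) = √0.5446.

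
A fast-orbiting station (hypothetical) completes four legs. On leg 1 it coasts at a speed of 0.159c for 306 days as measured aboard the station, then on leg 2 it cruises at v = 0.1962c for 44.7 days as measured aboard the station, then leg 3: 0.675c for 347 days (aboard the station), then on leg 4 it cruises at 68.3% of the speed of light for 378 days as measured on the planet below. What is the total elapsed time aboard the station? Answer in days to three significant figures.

Leg 1: 306 days is already measured aboard the station.
Leg 2: 44.7 days is already measured aboard the station.
Leg 3: 347 days is already measured aboard the station.
Leg 4: β = 0.683; γ = 1/√(1 − 0.683²) = 1/√0.5335 = 1.369; τ_4 = 378/1.369 = 276.1 days.
Total: 306.0 + 44.70 + 347.0 + 276.1 days.

τ = 974 days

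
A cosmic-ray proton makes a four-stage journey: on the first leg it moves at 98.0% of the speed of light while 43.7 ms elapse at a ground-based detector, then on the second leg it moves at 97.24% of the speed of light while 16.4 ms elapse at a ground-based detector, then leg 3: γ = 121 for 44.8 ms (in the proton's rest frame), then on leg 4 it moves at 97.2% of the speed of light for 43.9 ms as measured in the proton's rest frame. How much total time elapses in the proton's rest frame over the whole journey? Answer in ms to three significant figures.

τ = 101 ms

Leg 1: β = 0.980; γ = 1/√(1 − 0.980²) = 1/√0.03960 = 5.025; τ_1 = 43.7/5.025 = 8.696 ms.
Leg 2: β = 0.9724; γ = 1/√(1 − 0.9724²) = 1/√0.05444 = 4.286; τ_2 = 16.4/4.286 = 3.826 ms.
Leg 3: 44.8 ms is already measured in the proton's rest frame.
Leg 4: 43.9 ms is already measured in the proton's rest frame.
Total: 8.696 + 3.826 + 44.80 + 43.90 ms.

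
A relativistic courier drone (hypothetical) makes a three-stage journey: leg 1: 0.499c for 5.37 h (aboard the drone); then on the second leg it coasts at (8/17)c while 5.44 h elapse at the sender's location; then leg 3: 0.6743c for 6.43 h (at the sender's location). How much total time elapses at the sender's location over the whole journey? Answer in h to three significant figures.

Leg 1: γ = 1/√(1 − 0.499²) = 1/√0.7510 = 1.154; Δt_1 = 1.154 × 5.37 = 6.197 h.
Leg 2: 5.44 h is already measured at the sender's location.
Leg 3: 6.43 h is already measured at the sender's location.
Total: 6.197 + 5.440 + 6.430 h.

Δt = 18.1 h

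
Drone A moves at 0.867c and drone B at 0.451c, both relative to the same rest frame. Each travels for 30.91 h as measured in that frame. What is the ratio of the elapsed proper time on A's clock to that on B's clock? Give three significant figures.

τ_A/τ_B = 0.558

A: γ = 1/√(1 − 0.867²) = 1/√0.2483 = 2.007. B: γ = 1/√(1 − 0.451²) = 1/√0.7966 = 1.120.
τ_A/τ_B = γ_B/γ_A = 1.120/2.007 = 0.5583, so τ_A/τ_B = 0.5583.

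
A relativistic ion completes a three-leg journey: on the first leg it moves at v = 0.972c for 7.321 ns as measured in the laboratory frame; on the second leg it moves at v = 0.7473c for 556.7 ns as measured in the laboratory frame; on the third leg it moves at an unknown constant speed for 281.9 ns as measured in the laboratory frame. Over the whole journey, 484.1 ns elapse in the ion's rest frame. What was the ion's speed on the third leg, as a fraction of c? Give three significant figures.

β = 0.917

Leg 1: γ = 1/√(1 − 0.972²) = 1/√0.05522 = 4.256; τ_1 = 7.321/4.256 = 1.720 ns.
Leg 2: γ = 1/√(1 − 0.7473²) = 1/√0.4415 = 1.505; τ_2 = 556.7/1.505 = 369.9 ns.
Leg 3: speed unknown; τ_3 = 281.9/γ_3.
Total proper time: 1.720 + 369.9 + τ_3 = 484.1, so τ_3 = 484.1 − 371.6 = 112.5 ns.
γ_3 = 281.9/112.5 = 2.507; β = √(1 − 1/γ²) = √0.8409.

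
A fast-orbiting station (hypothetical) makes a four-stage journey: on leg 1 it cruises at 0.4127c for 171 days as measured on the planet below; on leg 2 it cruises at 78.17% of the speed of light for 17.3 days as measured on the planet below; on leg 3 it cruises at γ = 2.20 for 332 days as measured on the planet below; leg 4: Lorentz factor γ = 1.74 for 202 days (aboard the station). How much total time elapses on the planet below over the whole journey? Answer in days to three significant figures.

Δt = 872 days

Leg 1: 171 days is already measured on the planet below.
Leg 2: 17.3 days is already measured on the planet below.
Leg 3: 332 days is already measured on the planet below.
Leg 4: γ = 1.74; Δt_4 = 1.740 × 202 = 351.5 days.
Total: 171.0 + 17.30 + 332.0 + 351.5 days.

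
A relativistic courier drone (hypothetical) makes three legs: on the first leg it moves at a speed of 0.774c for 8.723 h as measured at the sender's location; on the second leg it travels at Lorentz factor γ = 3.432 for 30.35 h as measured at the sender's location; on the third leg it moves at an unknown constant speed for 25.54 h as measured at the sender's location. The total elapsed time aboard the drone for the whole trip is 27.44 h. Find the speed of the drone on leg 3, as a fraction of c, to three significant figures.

Leg 1: γ = 1/√(1 − 0.774²) = 1/√0.4009 = 1.579; τ_1 = 8.723/1.579 = 5.523 h.
Leg 2: γ = 3.432; τ_2 = 30.35/3.432 = 8.843 h.
Leg 3: speed unknown; τ_3 = 25.54/γ_3.
Total proper time: 5.523 + 8.843 + τ_3 = 27.44, so τ_3 = 27.44 − 14.37 = 13.07 h.
γ_3 = 25.54/13.07 = 1.954; β = √(1 − 1/γ²) = √0.7380.

β = 0.859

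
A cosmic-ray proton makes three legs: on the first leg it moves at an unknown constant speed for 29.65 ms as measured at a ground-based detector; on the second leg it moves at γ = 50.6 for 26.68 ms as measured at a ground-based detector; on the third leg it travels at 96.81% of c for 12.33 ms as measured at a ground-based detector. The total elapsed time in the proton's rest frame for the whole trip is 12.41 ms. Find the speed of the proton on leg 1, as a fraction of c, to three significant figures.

Leg 1: speed unknown; τ_1 = 29.65/γ_1.
Leg 2: γ = 50.6; τ_2 = 26.68/50.60 = 0.5273 ms.
Leg 3: β = 0.9681; γ = 1/√(1 − 0.9681²) = 1/√0.06278 = 3.991; τ_3 = 12.33/3.991 = 3.089 ms.
Total proper time: τ_1 + 0.5273 + 3.089 = 12.41, so τ_1 = 12.41 − 3.617 = 8.793 ms.
γ_1 = 29.65/8.793 = 3.372; β = √(1 − 1/γ²) = √0.9120.

β = 0.955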